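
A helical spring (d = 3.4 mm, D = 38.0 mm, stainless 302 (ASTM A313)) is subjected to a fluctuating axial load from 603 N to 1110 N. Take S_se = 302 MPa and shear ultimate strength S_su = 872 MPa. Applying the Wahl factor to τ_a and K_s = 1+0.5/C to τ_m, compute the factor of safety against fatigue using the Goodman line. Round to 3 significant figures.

C = D/d = 38.0/3.4 = 11.1765; K_W = (4C−1)/(4C−4)+0.615/C = 1.1287; K_s = 1+0.5/C = 1.0447
F_a = (F_max−F_min)/2 = 253.5 N; F_m = (F_max+F_min)/2 = 856.5 N
τ_a = K_W·8F_aD/(πd³) = 1.1287 × 624.12 = 704.46 MPa
τ_m = K_s·8F_mD/(πd³) = 1.0447 × 2108.7 = 2203 MPa
Goodman: 1/n_f = τ_a/S_se + τ_m/S_su = 704.46/302 + 2203/872 = 2.33263 + 2.52642 = 4.859
n_f = 1/4.859 = 0.2058

0.206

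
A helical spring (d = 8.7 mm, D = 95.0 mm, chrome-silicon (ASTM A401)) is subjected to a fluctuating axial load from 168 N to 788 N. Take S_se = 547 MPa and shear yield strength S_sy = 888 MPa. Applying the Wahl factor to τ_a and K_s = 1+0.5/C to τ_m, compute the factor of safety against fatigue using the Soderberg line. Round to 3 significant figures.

2.26

C = D/d = 95.0/8.7 = 10.9195; K_W = (4C−1)/(4C−4)+0.615/C = 1.1319; K_s = 1+0.5/C = 1.0458
F_a = (F_max−F_min)/2 = 310 N; F_m = (F_max+F_min)/2 = 478 N
τ_a = K_W·8F_aD/(πd³) = 1.1319 × 113.89 = 128.91 MPa
τ_m = K_s·8F_mD/(πd³) = 1.0458 × 175.6 = 183.64 MPa
Soderberg: 1/n_f = τ_a/S_se + τ_m/S_sy = 128.91/547 + 183.64/888 = 0.23567 + 0.20681 = 0.44247
n_f = 1/0.44247 = 2.26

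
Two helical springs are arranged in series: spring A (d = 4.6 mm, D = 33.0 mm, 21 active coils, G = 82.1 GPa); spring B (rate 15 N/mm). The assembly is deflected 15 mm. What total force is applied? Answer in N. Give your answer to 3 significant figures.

65.0 N

k_A = Gd⁴/(8D³N_a) = (82.1×10³)(4.6⁴)/(8·33.0³·21) = 6.0887 N/mm
Series: 1/k_eq = 1/6.0887 + 1/15 = 0.23091; k_eq = 4.3308 N/mm
F = k_eq·δ = 4.3308·15 = 64.962 N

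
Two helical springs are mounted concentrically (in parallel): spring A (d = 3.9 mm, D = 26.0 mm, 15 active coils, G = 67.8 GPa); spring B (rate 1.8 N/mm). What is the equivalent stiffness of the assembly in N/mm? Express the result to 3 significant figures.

k_A = Gd⁴/(8D³N_a) = (67.8×10³)(3.9⁴)/(8·26.0³·15) = 7.4368 N/mm
Parallel: k_eq = 7.4368 + 1.8 = 9.2368 N/mm

9.24 N/mm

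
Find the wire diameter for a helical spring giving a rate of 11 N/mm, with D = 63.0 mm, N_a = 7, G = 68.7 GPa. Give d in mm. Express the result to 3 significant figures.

6.88 mm

d = (8D³N_a·k / G)^(1/4) = (8·63.0³·7·11 / (68.7×10³))^0.25
  = (2242.1)^0.25 = 6.8812 mm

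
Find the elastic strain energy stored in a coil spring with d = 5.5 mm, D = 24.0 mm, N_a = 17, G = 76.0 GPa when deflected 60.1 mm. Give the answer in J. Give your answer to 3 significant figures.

66.8 J

k = Gd⁴/(8D³N_a) = (76.0×10³)(5.5⁴)/(8·24.0³·17) = 36.991 N/mm
U = ½kδ² = 0.5 × 36.991 × 60.1² = 66805 N·mm = 66.805 J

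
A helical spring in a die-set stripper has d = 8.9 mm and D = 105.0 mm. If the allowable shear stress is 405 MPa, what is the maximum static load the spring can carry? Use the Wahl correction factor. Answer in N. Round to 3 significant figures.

C = D/d = 105.0/8.9 = 11.7978
K_W = (4C−1)/(4C−4) + 0.615/C = 46.191/43.191 + 0.0521 = 1.1216
τ_max = K·8FD/(πd³) → F_max = τ_allow·πd³/(8DK)
F_max = 405·π·8.9³/(8·105.0·1.1216) = 8.9696e+05/942.13 = 952.06 N

952 N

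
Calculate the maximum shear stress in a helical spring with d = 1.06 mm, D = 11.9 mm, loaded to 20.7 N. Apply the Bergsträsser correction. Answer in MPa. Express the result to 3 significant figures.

590 MPa

Spring index C = D/d = 11.9/1.06 = 11.2264
K_B = (4C+2)/(4C−3) = 46.906/41.906 = 1.1193
τ₀ = 8FD/(πd³) = 8·20.7·11.9/(π·1.06³) = 1970.64/3.7417 = 526.67 MPa
τ_max = K·τ₀ = 1.1193 × 526.67 = 589.51 MPa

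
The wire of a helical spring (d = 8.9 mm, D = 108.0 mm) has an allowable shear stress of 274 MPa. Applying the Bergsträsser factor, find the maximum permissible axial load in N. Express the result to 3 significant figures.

633 N

C = D/d = 108.0/8.9 = 12.1348
K_B = (4C+2)/(4C−3) = 50.539/45.539 = 1.1098
τ_max = K·8FD/(πd³) → F_max = τ_allow·πd³/(8DK)
F_max = 274·π·8.9³/(8·108.0·1.1098) = 6.0683e+05/958.86 = 632.87 N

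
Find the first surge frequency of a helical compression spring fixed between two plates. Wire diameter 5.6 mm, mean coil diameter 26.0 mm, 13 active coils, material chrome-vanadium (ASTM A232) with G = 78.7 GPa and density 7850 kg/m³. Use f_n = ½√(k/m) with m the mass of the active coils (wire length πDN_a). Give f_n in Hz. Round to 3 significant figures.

227 Hz

k = Gd⁴/(8D³N_a) = (78.7×10³)(5.6⁴)/(8·26.0³·13) = 42.342 N/mm = 42342 N/m
Wire length L = πDN_a = π·26.0·13 = 1061.9 mm
m = ρ·(πd²/4)·L = 7850 × 24.63×10⁻⁶ m² × 1.0619 m = 0.20531 kg
f_n = ½√(k/m) = 0.5·√(42342/0.20531) = 0.5·√(2.0624e+05) = 227.07 Hz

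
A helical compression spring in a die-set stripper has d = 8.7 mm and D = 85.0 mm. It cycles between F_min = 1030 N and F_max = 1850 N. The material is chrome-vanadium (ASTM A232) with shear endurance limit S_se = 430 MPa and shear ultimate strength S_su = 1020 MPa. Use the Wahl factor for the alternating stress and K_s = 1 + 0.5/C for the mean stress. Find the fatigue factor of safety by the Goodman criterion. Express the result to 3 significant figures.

C = D/d = 85.0/8.7 = 9.7701; K_W = (4C−1)/(4C−4)+0.615/C = 1.1485; K_s = 1+0.5/C = 1.0512
F_a = (F_max−F_min)/2 = 410 N; F_m = (F_max+F_min)/2 = 1440 N
τ_a = K_W·8F_aD/(πd³) = 1.1485 × 134.77 = 154.78 MPa
τ_m = K_s·8F_mD/(πd³) = 1.0512 × 473.33 = 497.55 MPa
Goodman: 1/n_f = τ_a/S_se + τ_m/S_su = 154.78/430 + 497.55/1020 = 0.35994 + 0.48780 = 0.84774
n_f = 1/0.84774 = 1.18

1.18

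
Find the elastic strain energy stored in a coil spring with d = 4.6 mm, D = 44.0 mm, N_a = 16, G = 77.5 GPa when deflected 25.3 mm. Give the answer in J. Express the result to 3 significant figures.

k = Gd⁴/(8D³N_a) = (77.5×10³)(4.6⁴)/(8·44.0³·16) = 3.1825 N/mm
U = ½kδ² = 0.5 × 3.1825 × 25.3² = 1018.5 N·mm = 1.0185 J

1.02 J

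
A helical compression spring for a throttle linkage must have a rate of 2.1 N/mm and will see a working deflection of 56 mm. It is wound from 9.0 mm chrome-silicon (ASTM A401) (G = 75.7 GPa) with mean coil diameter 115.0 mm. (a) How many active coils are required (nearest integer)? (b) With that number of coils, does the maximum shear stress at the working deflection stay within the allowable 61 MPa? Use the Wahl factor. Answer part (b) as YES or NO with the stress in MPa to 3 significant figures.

(a) 19 coils; (b) YES, τ_max = 53.7 MPa

N_a = Gd⁴/(8D³k) = (75.7×10³)(9.0⁴)/(8·115.0³·2.1) = 19.44 → N_a = 19
Actual rate k = Gd⁴/(8D³·19) = 2.1485 N/mm
Working load F = kδ = 2.1485·56 = 120.31 N
C = 115.0/9.0 = 12.7778; K_W = (4C−1)/(4C−4)+0.615/C = 1.1118
τ_max = K_W·8FD/(πd³) = 1.1118·48.331 = 53.735 MPa
τ_max ≤ 61 MPa → acceptable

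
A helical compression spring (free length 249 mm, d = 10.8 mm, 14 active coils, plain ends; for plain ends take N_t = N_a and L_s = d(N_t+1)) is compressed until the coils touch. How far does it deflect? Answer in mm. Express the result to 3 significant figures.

87.0 mm

N_t = 14; L_s = 10.8·15 = 162 mm
δ_solid = L₀ − L_s = 249 − 162 = 87 mm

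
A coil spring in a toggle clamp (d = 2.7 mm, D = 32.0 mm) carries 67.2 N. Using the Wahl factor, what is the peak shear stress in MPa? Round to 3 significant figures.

Spring index C = D/d = 32.0/2.7 = 11.8519
K_W = (4C−1)/(4C−4) + 0.615/C = 46.407/43.407 + 0.0519 = 1.1210
τ₀ = 8FD/(πd³) = 8·67.2·32.0/(π·2.7³) = 17203.2/61.836 = 278.21 MPa
τ_max = K·τ₀ = 1.1210 × 278.21 = 311.87 MPa

312 MPa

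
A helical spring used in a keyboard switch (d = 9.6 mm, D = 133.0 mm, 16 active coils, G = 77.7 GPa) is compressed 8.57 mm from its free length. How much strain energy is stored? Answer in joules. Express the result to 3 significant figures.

k = Gd⁴/(8D³N_a) = (77.7×10³)(9.6⁴)/(8·133.0³·16) = 2.1915 N/mm
U = ½kδ² = 0.5 × 2.1915 × 8.57² = 80.477 N·mm = 0.080477 J

0.0805 J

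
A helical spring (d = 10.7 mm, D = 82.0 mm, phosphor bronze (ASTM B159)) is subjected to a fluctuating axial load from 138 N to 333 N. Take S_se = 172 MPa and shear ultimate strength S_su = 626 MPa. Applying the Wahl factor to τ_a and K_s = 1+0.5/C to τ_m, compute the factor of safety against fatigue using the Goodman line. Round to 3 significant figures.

5.45

C = D/d = 82.0/10.7 = 7.6636; K_W = (4C−1)/(4C−4)+0.615/C = 1.1928; K_s = 1+0.5/C = 1.0652
F_a = (F_max−F_min)/2 = 97.5 N; F_m = (F_max+F_min)/2 = 235.5 N
τ_a = K_W·8F_aD/(πd³) = 1.1928 × 16.619 = 19.823 MPa
τ_m = K_s·8F_mD/(πd³) = 1.0652 × 40.141 = 42.76 MPa
Goodman: 1/n_f = τ_a/S_se + τ_m/S_su = 19.823/172 + 42.76/626 = 0.11525 + 0.06831 = 0.18356
n_f = 1/0.18356 = 5.448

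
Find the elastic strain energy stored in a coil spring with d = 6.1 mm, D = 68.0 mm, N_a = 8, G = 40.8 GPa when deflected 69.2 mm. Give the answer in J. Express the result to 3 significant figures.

6.72 J

k = Gd⁴/(8D³N_a) = (40.8×10³)(6.1⁴)/(8·68.0³·8) = 2.8072 N/mm
U = ½kδ² = 0.5 × 2.8072 × 69.2² = 6721.3 N·mm = 6.7213 J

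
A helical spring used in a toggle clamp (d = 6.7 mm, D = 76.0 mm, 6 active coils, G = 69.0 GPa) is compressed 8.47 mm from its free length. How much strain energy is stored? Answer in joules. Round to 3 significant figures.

0.237 J

k = Gd⁴/(8D³N_a) = (69.0×10³)(6.7⁴)/(8·76.0³·6) = 6.5988 N/mm
U = ½kδ² = 0.5 × 6.5988 × 8.47² = 236.7 N·mm = 0.2367 J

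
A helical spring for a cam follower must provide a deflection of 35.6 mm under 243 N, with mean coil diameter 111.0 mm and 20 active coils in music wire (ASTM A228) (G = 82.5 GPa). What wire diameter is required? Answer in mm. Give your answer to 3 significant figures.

11.6 mm

Required rate k = F/δ = 243/35.6 = 6.8258 N/mm
d = (8D³N_a·k / G)^(1/4) = (8·111.0³·20·6.8258 / (82.5×10³))^0.25
  = (18105)^0.25 = 11.5997 mm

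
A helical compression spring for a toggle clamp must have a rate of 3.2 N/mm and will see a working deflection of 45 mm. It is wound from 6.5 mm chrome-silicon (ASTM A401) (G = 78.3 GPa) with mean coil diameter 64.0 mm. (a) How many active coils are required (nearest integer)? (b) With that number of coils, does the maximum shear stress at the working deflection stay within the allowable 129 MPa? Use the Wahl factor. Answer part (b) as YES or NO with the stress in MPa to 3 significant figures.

(a) 21 coils; (b) YES, τ_max = 97.2 MPa

N_a = Gd⁴/(8D³k) = (78.3×10³)(6.5⁴)/(8·64.0³·3.2) = 20.83 → N_a = 21
Actual rate k = Gd⁴/(8D³·21) = 3.1737 N/mm
Working load F = kδ = 3.1737·45 = 142.82 N
C = 64.0/6.5 = 9.8462; K_W = (4C−1)/(4C−4)+0.615/C = 1.1472
τ_max = K_W·8FD/(πd³) = 1.1472·84.754 = 97.233 MPa
τ_max ≤ 129 MPa → acceptable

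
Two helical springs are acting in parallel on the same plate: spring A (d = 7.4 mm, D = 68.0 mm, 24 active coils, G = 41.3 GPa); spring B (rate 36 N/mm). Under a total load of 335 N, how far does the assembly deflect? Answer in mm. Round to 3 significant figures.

8.80 mm

k_A = Gd⁴/(8D³N_a) = (41.3×10³)(7.4⁴)/(8·68.0³·24) = 2.0514 N/mm
Parallel: k_eq = 2.0514 + 36 = 38.051 N/mm
δ = F/k_eq = 335/38.051 = 8.8039 mm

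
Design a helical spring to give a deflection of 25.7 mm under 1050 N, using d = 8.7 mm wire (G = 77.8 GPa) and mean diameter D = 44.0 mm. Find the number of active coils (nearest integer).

Required rate k = F/δ = 1050/25.7 = 40.856 N/mm
N_a = Gd⁴/(8D³k) = (77.8×10³ × 8.7⁴)/(8 × 44.0³ × 40.856)
    = 4.45714e+08 / 2.78422e+07 = 16.01 → 16 coils

16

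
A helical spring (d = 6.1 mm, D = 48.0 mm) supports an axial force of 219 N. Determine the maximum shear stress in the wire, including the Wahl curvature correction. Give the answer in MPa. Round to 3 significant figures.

Spring index C = D/d = 48.0/6.1 = 7.8689
K_W = (4C−1)/(4C−4) + 0.615/C = 30.475/27.475 + 0.0782 = 1.1873
τ₀ = 8FD/(πd³) = 8·219·48.0/(π·6.1³) = 84096/713.08 = 117.93 MPa
τ_max = K·τ₀ = 1.1873 × 117.93 = 140.03 MPa

140 MPa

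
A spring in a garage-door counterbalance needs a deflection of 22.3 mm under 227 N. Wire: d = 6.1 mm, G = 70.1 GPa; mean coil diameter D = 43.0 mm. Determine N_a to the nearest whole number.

Required rate k = F/δ = 227/22.3 = 10.179 N/mm
N_a = Gd⁴/(8D³k) = (70.1×10³ × 6.1⁴)/(8 × 43.0³ × 10.179)
    = 9.70593e+07 / 6.47465e+06 = 14.99 → 15 coils

15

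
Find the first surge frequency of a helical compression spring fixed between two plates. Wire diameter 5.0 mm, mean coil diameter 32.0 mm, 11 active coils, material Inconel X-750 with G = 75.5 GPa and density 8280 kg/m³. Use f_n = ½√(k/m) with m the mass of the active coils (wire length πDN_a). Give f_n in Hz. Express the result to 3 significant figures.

151 Hz

k = Gd⁴/(8D³N_a) = (75.5×10³)(5.0⁴)/(8·32.0³·11) = 16.364 N/mm = 16364 N/m
Wire length L = πDN_a = π·32.0·11 = 1105.8 mm
m = ρ·(πd²/4)·L = 8280 × 19.635×10⁻⁶ m² × 1.1058 m = 0.17978 kg
f_n = ½√(k/m) = 0.5·√(16364/0.17978) = 0.5·√(91021) = 150.85 Hz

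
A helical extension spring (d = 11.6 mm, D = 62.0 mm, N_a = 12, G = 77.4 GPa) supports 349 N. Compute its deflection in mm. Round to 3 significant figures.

k = Gd⁴/(8D³N_a) = (77.4×10³)(11.6⁴)/(8·62.0³·12) = 61.253 N/mm
δ = F/k = 349 / 61.253 = 5.6977 mm

5.70 mm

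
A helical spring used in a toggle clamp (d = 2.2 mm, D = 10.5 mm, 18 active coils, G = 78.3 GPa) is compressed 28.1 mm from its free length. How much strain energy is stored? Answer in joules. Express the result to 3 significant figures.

k = Gd⁴/(8D³N_a) = (78.3×10³)(2.2⁴)/(8·10.5³·18) = 11.003 N/mm
U = ½kδ² = 0.5 × 11.003 × 28.1² = 4344.1 N·mm = 4.3441 J

4.34 J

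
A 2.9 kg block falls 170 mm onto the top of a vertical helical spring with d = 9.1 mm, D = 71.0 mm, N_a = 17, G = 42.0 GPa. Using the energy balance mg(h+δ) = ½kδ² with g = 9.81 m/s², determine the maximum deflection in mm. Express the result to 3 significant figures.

k = Gd⁴/(8D³N_a) = (42.0×10³)(9.1⁴)/(8·71.0³·17) = 5.917 N/mm
W = mg = 2.9 × 9.81 = 28.449 N
½kδ² − Wδ − Wh = 0 → δ = (W + √(W² + 2kWh))/k
δ = (28.449 + √(809.35 + 57233))/5.917 = (28.449 + 240.92)/5.917 = 45.525 mm

45.5 mm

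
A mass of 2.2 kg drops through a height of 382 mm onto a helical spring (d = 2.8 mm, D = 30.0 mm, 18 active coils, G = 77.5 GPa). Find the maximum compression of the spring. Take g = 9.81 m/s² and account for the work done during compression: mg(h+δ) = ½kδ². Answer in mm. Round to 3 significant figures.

135 mm

k = Gd⁴/(8D³N_a) = (77.5×10³)(2.8⁴)/(8·30.0³·18) = 1.2252 N/mm
W = mg = 2.2 × 9.81 = 21.582 N
½kδ² − Wδ − Wh = 0 → δ = (W + √(W² + 2kWh))/k
δ = (21.582 + √(465.78 + 20201.9))/1.2252 = (21.582 + 143.76)/1.2252 = 134.95 mm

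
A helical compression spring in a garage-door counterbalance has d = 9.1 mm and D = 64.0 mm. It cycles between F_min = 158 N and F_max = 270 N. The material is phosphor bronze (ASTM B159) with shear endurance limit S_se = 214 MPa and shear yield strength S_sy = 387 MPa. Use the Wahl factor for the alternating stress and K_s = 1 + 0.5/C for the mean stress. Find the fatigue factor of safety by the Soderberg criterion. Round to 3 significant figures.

5.08

C = D/d = 64.0/9.1 = 7.0330; K_W = (4C−1)/(4C−4)+0.615/C = 1.2118; K_s = 1+0.5/C = 1.0711
F_a = (F_max−F_min)/2 = 56 N; F_m = (F_max+F_min)/2 = 214 N
τ_a = K_W·8F_aD/(πd³) = 1.2118 × 12.111 = 14.676 MPa
τ_m = K_s·8F_mD/(πd³) = 1.0711 × 46.282 = 49.572 MPa
Soderberg: 1/n_f = τ_a/S_se + τ_m/S_sy = 14.676/214 + 49.572/387 = 0.06858 + 0.12809 = 0.19667
n_f = 1/0.19667 = 5.085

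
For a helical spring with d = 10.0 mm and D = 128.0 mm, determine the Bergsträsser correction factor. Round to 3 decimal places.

C = D/d = 128.0/10.0 = 12.8000
K_B = (4C+2)/(4C−3) = 53.200/48.200 = 1.1037

1.104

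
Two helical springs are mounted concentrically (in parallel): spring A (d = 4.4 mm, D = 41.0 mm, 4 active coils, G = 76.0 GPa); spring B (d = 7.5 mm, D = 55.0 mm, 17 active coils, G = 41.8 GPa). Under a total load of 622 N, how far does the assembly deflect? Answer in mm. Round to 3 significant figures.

33.2 mm

k_A = Gd⁴/(8D³N_a) = (76.0×10³)(4.4⁴)/(8·41.0³·4) = 12.916 N/mm
k_B = Gd⁴/(8D³N_a) = (41.8×10³)(7.5⁴)/(8·55.0³·17) = 5.8451 N/mm
Parallel: k_eq = 12.916 + 5.8451 = 18.761 N/mm
δ = F/k_eq = 622/18.761 = 33.154 mm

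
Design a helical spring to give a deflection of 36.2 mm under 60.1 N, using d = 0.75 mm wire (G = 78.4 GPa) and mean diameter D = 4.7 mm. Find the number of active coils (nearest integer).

Required rate k = F/δ = 60.1/36.2 = 1.6602 N/mm
N_a = Gd⁴/(8D³k) = (78.4×10³ × 0.75⁴)/(8 × 4.7³ × 1.6602)
    = 24806.2 / 1378.95 = 17.99 → 18 coils

18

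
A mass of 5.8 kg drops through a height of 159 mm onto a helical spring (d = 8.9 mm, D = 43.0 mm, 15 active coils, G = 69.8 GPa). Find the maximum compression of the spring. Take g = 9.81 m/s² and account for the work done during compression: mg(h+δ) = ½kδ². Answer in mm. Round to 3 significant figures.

21.1 mm

k = Gd⁴/(8D³N_a) = (69.8×10³)(8.9⁴)/(8·43.0³·15) = 45.902 N/mm
W = mg = 5.8 × 9.81 = 56.898 N
½kδ² − Wδ − Wh = 0 → δ = (W + √(W² + 2kWh))/k
δ = (56.898 + √(3237.4 + 830525))/45.902 = (56.898 + 913.11)/45.902 = 21.132 mm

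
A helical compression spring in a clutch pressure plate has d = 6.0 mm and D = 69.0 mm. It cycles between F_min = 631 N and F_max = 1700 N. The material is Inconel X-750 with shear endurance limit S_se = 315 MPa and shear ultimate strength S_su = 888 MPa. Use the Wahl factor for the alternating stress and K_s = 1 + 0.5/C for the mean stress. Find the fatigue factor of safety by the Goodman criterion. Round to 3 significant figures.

C = D/d = 69.0/6.0 = 11.5000; K_W = (4C−1)/(4C−4)+0.615/C = 1.1249; K_s = 1+0.5/C = 1.0435
F_a = (F_max−F_min)/2 = 534.5 N; F_m = (F_max+F_min)/2 = 1165.5 N
τ_a = K_W·8F_aD/(πd³) = 1.1249 × 434.79 = 489.1 MPa
τ_m = K_s·8F_mD/(πd³) = 1.0435 × 948.09 = 989.31 MPa
Goodman: 1/n_f = τ_a/S_se + τ_m/S_su = 489.1/315 + 989.31/888 = 1.55271 + 1.11408 = 2.6668
n_f = 1/2.6668 = 0.375

0.375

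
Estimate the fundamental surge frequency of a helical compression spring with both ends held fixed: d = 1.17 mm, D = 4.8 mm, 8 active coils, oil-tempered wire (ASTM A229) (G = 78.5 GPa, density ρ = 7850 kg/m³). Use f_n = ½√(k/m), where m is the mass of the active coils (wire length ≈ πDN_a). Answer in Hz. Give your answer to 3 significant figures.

2260 Hz

k = Gd⁴/(8D³N_a) = (78.5×10³)(1.17⁴)/(8·4.8³·8) = 20.783 N/mm = 20783 N/m
Wire length L = πDN_a = π·4.8·8 = 120.64 mm
m = ρ·(πd²/4)·L = 7850 × 1.0751×10⁻⁶ m² × 0.12064 m = 0.0010182 kg
f_n = ½√(k/m) = 0.5·√(20783/0.0010182) = 0.5·√(2.0413e+07) = 2259 Hz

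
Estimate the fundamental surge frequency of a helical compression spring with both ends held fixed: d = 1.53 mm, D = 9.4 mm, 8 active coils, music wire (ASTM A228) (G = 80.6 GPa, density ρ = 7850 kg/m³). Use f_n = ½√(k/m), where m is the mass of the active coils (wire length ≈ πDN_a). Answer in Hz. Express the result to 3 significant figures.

k = Gd⁴/(8D³N_a) = (80.6×10³)(1.53⁴)/(8·9.4³·8) = 8.3088 N/mm = 8308.8 N/m
Wire length L = πDN_a = π·9.4·8 = 236.25 mm
m = ρ·(πd²/4)·L = 7850 × 1.8385×10⁻⁶ m² × 0.23625 m = 0.0034097 kg
f_n = ½√(k/m) = 0.5·√(8308.8/0.0034097) = 0.5·√(2.4368e+06) = 780.52 Hz

781 Hz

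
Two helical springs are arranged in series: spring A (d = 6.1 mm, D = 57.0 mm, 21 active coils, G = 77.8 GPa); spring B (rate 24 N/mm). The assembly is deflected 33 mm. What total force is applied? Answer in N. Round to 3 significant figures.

99.9 N

k_A = Gd⁴/(8D³N_a) = (77.8×10³)(6.1⁴)/(8·57.0³·21) = 3.4623 N/mm
Series: 1/k_eq = 1/3.4623 + 1/24 = 0.33049; k_eq = 3.0258 N/mm
F = k_eq·δ = 3.0258·33 = 99.851 N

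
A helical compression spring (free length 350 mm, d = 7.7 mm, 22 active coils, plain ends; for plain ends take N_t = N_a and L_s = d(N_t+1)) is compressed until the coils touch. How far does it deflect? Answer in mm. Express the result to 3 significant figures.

173 mm

N_t = 22; L_s = 7.7·23 = 177.1 mm
δ_solid = L₀ − L_s = 350 − 177.1 = 172.9 mm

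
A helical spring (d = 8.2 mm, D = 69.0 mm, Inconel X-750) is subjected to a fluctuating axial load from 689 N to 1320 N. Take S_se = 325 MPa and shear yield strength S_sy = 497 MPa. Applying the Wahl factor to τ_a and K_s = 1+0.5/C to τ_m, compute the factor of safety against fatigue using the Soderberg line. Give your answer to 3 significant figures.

0.956

C = D/d = 69.0/8.2 = 8.4146; K_W = (4C−1)/(4C−4)+0.615/C = 1.1742; K_s = 1+0.5/C = 1.0594
F_a = (F_max−F_min)/2 = 315.5 N; F_m = (F_max+F_min)/2 = 1004.5 N
τ_a = K_W·8F_aD/(πd³) = 1.1742 × 100.54 = 118.06 MPa
τ_m = K_s·8F_mD/(πd³) = 1.0594 × 320.11 = 339.13 MPa
Soderberg: 1/n_f = τ_a/S_se + τ_m/S_sy = 118.06/325 + 339.13/497 = 0.36326 + 0.68235 = 1.0456
n_f = 1/1.0456 = 0.9564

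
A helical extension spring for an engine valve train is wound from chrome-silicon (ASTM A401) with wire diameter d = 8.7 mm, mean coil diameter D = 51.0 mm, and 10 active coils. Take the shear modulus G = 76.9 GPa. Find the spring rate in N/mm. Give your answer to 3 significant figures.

k = Gd⁴/(8D³N_a) = (76.9×10³ × 8.7⁴) / (8 × 51.0³ × 10)
  = 4.40558e+08 / 1.06121e+07 = 41.515 N/mm

41.5 N/mm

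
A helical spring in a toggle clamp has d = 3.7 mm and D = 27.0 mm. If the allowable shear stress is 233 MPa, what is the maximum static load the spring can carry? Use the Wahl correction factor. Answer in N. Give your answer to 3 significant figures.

143 N

C = D/d = 27.0/3.7 = 7.2973
K_W = (4C−1)/(4C−4) + 0.615/C = 28.189/25.189 + 0.0843 = 1.2034
τ_max = K·8FD/(πd³) → F_max = τ_allow·πd³/(8DK)
F_max = 233·π·3.7³/(8·27.0·1.2034) = 37078/259.93 = 142.64 N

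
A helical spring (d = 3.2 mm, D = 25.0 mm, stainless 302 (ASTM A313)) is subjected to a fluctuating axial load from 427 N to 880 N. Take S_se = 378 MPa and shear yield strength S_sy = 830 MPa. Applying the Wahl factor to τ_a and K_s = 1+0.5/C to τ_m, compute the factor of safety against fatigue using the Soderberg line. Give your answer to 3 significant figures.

C = D/d = 25.0/3.2 = 7.8125; K_W = (4C−1)/(4C−4)+0.615/C = 1.1888; K_s = 1+0.5/C = 1.0640
F_a = (F_max−F_min)/2 = 226.5 N; F_m = (F_max+F_min)/2 = 653.5 N
τ_a = K_W·8F_aD/(πd³) = 1.1888 × 440.05 = 523.13 MPa
τ_m = K_s·8F_mD/(πd³) = 1.0640 × 1269.6 = 1350.9 MPa
Soderberg: 1/n_f = τ_a/S_se + τ_m/S_sy = 523.13/378 + 1350.9/830 = 1.38395 + 1.62757 = 3.0115
n_f = 1/3.0115 = 0.3321

0.332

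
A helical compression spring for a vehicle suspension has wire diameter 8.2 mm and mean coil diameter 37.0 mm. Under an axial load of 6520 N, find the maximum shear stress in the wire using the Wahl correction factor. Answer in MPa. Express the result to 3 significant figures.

Spring index C = D/d = 37.0/8.2 = 4.5122
K_W = (4C−1)/(4C−4) + 0.615/C = 17.049/14.049 + 0.1363 = 1.3498
τ₀ = 8FD/(πd³) = 8·6520·37.0/(π·8.2³) = 1.92992e+06/1732.2 = 1114.2 MPa
τ_max = K·τ₀ = 1.3498 × 1114.2 = 1503.9 MPa

1500 MPa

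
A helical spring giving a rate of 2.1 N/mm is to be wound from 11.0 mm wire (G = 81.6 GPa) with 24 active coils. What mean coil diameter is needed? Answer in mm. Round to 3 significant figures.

D = (Gd⁴/(8N_a·k))^(1/3) = (81.6×10³·11.0⁴/(8·24·2.1))^(1/3)
  = (2.96306e+06)^(1/3) = 143.6305 mm

144 mm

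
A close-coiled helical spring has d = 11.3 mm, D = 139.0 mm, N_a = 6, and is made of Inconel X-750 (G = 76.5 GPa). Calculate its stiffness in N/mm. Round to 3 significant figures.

9.68 N/mm

k = Gd⁴/(8D³N_a) = (76.5×10³ × 11.3⁴) / (8 × 139.0³ × 6)
  = 1.24731e+09 / 1.2891e+08 = 9.6759 N/mm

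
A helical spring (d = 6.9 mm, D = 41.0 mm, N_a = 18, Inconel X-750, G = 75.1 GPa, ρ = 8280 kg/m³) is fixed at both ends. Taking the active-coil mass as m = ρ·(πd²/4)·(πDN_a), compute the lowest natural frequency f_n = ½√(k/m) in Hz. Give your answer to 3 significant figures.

k = Gd⁴/(8D³N_a) = (75.1×10³)(6.9⁴)/(8·41.0³·18) = 17.152 N/mm = 17152 N/m
Wire length L = πDN_a = π·41.0·18 = 2318.5 mm
m = ρ·(πd²/4)·L = 8280 × 37.393×10⁻⁶ m² × 2.3185 m = 0.71784 kg
f_n = ½√(k/m) = 0.5·√(17152/0.71784) = 0.5·√(23894) = 77.289 Hz

77.3 Hz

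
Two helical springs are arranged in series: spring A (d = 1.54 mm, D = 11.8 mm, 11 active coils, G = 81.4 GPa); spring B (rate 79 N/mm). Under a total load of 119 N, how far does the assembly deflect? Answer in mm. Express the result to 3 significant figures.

39.1 mm

k_A = Gd⁴/(8D³N_a) = (81.4×10³)(1.54⁴)/(8·11.8³·11) = 3.1665 N/mm
Series: 1/k_eq = 1/3.1665 + 1/79 = 0.32846; k_eq = 3.0445 N/mm
δ = F/k_eq = 119/3.0445 = 39.087 mm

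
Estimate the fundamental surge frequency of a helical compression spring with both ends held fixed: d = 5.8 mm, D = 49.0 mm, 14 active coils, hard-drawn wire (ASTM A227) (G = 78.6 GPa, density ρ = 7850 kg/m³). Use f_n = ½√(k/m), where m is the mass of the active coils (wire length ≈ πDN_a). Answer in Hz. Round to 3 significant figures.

k = Gd⁴/(8D³N_a) = (78.6×10³)(5.8⁴)/(8·49.0³·14) = 6.7504 N/mm = 6750.4 N/m
Wire length L = πDN_a = π·49.0·14 = 2155.1 mm
m = ρ·(πd²/4)·L = 7850 × 26.421×10⁻⁶ m² × 2.1551 m = 0.44698 kg
f_n = ½√(k/m) = 0.5·√(6750.4/0.44698) = 0.5·√(15102) = 61.445 Hz

61.4 Hz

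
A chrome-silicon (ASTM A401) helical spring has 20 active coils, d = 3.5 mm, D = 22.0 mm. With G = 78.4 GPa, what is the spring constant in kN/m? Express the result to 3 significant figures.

6.91 kN/m

k = Gd⁴/(8D³N_a) = (78.4×10³ × 3.5⁴) / (8 × 22.0³ × 20)
  = 1.17649e+07 / 1.70368e+06 = 6.9056 N/mm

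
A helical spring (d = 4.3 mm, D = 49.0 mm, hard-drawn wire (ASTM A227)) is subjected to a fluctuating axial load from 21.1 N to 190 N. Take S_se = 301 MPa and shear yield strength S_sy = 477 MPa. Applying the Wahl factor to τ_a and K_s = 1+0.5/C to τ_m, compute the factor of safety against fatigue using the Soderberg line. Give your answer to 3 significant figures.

1.17

C = D/d = 49.0/4.3 = 11.3953; K_W = (4C−1)/(4C−4)+0.615/C = 1.1261; K_s = 1+0.5/C = 1.0439
F_a = (F_max−F_min)/2 = 84.45 N; F_m = (F_max+F_min)/2 = 105.55 N
τ_a = K_W·8F_aD/(πd³) = 1.1261 × 132.53 = 149.25 MPa
τ_m = K_s·8F_mD/(πd³) = 1.0439 × 165.65 = 172.92 MPa
Soderberg: 1/n_f = τ_a/S_se + τ_m/S_sy = 149.25/301 + 172.92/477 = 0.49585 + 0.36251 = 0.85836
n_f = 1/0.85836 = 1.165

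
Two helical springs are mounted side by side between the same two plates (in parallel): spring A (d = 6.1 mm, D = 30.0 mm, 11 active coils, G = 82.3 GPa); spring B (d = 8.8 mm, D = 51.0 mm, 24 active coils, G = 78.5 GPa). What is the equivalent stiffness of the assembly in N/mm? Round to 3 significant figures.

66.4 N/mm

k_A = Gd⁴/(8D³N_a) = (82.3×10³)(6.1⁴)/(8·30.0³·11) = 47.959 N/mm
k_B = Gd⁴/(8D³N_a) = (78.5×10³)(8.8⁴)/(8·51.0³·24) = 18.484 N/mm
Parallel: k_eq = 47.959 + 18.484 = 66.443 N/mm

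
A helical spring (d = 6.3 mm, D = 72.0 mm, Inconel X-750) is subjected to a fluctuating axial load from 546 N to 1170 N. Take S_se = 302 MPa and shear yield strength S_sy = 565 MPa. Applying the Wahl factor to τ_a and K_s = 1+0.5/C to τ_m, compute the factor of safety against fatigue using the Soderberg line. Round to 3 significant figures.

C = D/d = 72.0/6.3 = 11.4286; K_W = (4C−1)/(4C−4)+0.615/C = 1.1257; K_s = 1+0.5/C = 1.0437
F_a = (F_max−F_min)/2 = 312 N; F_m = (F_max+F_min)/2 = 858 N
τ_a = K_W·8F_aD/(πd³) = 1.1257 × 228.77 = 257.54 MPa
τ_m = K_s·8F_mD/(πd³) = 1.0437 × 629.13 = 656.65 MPa
Soderberg: 1/n_f = τ_a/S_se + τ_m/S_sy = 257.54/302 + 656.65/565 = 0.85277 + 1.16221 = 2.015
n_f = 1/2.015 = 0.4963

0.496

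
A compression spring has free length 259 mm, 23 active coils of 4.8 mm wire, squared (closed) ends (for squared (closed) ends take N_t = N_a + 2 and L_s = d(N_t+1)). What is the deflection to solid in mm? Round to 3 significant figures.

N_t = 25; L_s = 4.8·26 = 124.8 mm
δ_solid = L₀ − L_s = 259 − 124.8 = 134.2 mm

134 mm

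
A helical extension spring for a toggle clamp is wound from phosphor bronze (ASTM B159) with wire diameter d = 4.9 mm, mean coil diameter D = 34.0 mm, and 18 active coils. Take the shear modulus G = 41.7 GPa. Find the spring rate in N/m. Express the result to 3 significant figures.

4250 N/m

k = Gd⁴/(8D³N_a) = (41.7×10³ × 4.9⁴) / (8 × 34.0³ × 18)
  = 2.40392e+07 / 5.65978e+06 = 4.2474 N/mm = 4247.4 N/m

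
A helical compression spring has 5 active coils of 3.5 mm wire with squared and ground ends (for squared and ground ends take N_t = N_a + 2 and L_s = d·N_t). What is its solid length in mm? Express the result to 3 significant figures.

squared and ground ends: N_t = N_a + 2 = 5 + 2 = 7
L_s = d·N_t = 3.5 × 7 = 24.5 mm

24.5 mm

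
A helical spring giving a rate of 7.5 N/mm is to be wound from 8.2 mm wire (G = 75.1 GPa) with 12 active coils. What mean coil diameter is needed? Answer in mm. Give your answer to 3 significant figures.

D = (Gd⁴/(8N_a·k))^(1/3) = (75.1×10³·8.2⁴/(8·12·7.5))^(1/3)
  = (471588)^(1/3) = 77.8373 mm

77.8 mm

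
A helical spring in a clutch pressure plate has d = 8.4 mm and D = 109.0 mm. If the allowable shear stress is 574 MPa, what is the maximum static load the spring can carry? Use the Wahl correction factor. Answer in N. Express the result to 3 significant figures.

C = D/d = 109.0/8.4 = 12.9762
K_W = (4C−1)/(4C−4) + 0.615/C = 50.905/47.905 + 0.0474 = 1.1100
τ_max = K·8FD/(πd³) → F_max = τ_allow·πd³/(8DK)
F_max = 574·π·8.4³/(8·109.0·1.1100) = 1.0688e+06/967.94 = 1104.2 N

1100 N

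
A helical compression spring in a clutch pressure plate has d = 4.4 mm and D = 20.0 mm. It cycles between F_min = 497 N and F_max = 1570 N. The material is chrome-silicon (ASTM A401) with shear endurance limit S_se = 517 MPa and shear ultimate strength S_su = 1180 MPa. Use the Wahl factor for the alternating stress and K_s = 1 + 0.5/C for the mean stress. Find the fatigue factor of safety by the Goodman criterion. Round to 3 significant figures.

C = D/d = 20.0/4.4 = 4.5455; K_W = (4C−1)/(4C−4)+0.615/C = 1.3468; K_s = 1+0.5/C = 1.1100
F_a = (F_max−F_min)/2 = 536.5 N; F_m = (F_max+F_min)/2 = 1033.5 N
τ_a = K_W·8F_aD/(πd³) = 1.3468 × 320.76 = 432.01 MPa
τ_m = K_s·8F_mD/(πd³) = 1.1100 × 617.91 = 685.88 MPa
Goodman: 1/n_f = τ_a/S_se + τ_m/S_su = 432.01/517 + 685.88/1180 = 0.83562 + 0.58125 = 1.4169
n_f = 1/1.4169 = 0.7058

0.706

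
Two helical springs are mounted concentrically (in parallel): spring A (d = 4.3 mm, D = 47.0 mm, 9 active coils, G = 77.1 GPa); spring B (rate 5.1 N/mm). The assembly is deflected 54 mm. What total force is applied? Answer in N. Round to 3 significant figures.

k_A = Gd⁴/(8D³N_a) = (77.1×10³)(4.3⁴)/(8·47.0³·9) = 3.5262 N/mm
Parallel: k_eq = 3.5262 + 5.1 = 8.6262 N/mm
F = k_eq·δ = 8.6262·54 = 465.81 N

466 N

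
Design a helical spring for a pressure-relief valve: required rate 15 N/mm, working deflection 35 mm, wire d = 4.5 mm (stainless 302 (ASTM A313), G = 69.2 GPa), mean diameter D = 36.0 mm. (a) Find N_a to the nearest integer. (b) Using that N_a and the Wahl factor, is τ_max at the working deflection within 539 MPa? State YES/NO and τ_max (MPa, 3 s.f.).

N_a = Gd⁴/(8D³k) = (69.2×10³)(4.5⁴)/(8·36.0³·15) = 5.068 → N_a = 5
Actual rate k = Gd⁴/(8D³·5) = 15.205 N/mm
Working load F = kδ = 15.205·35 = 532.18 N
C = 36.0/4.5 = 8.0000; K_W = (4C−1)/(4C−4)+0.615/C = 1.1840
τ_max = K_W·8FD/(πd³) = 1.1840·535.38 = 633.9 MPa
τ_max > 539 MPa → exceeds allowable

(a) 5 coils; (b) NO, τ_max = 634 MPa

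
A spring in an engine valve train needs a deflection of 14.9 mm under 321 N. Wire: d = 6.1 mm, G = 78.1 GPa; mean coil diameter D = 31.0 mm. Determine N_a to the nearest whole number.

21

Required rate k = F/δ = 321/14.9 = 21.544 N/mm
N_a = Gd⁴/(8D³k) = (78.1×10³ × 6.1⁴)/(8 × 31.0³ × 21.544)
    = 1.08136e+08 / 5.13445e+06 = 21.06 → 21 coils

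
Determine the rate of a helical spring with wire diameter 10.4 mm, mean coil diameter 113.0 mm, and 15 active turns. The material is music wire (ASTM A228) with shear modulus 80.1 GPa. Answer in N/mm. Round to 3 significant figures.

k = Gd⁴/(8D³N_a) = (80.1×10³ × 10.4⁴) / (8 × 113.0³ × 15)
  = 9.37057e+08 / 1.73148e+08 = 5.4119 N/mm

5.41 N/mm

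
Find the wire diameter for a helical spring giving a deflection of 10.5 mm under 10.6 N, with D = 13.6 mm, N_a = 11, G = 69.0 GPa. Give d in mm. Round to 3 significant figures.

1.34 mm

Required rate k = F/δ = 10.6/10.5 = 1.0095 N/mm
d = (8D³N_a·k / G)^(1/4) = (8·13.6³·11·1.0095 / (69.0×10³))^0.25
  = (3.2387)^0.25 = 1.3415 mm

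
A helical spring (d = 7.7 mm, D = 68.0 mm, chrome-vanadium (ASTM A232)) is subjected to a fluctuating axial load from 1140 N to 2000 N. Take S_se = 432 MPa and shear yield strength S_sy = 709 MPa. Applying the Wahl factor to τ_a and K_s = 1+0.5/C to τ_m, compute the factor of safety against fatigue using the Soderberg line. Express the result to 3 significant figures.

0.753

C = D/d = 68.0/7.7 = 8.8312; K_W = (4C−1)/(4C−4)+0.615/C = 1.1654; K_s = 1+0.5/C = 1.0566
F_a = (F_max−F_min)/2 = 430 N; F_m = (F_max+F_min)/2 = 1570 N
τ_a = K_W·8F_aD/(πd³) = 1.1654 × 163.1 = 190.07 MPa
τ_m = K_s·8F_mD/(πd³) = 1.0566 × 595.49 = 629.21 MPa
Soderberg: 1/n_f = τ_a/S_se + τ_m/S_sy = 190.07/432 + 629.21/709 = 0.43999 + 0.88746 = 1.3274
n_f = 1/1.3274 = 0.7533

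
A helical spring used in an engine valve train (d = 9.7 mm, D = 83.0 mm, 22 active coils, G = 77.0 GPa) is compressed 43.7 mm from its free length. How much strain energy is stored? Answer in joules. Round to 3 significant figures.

k = Gd⁴/(8D³N_a) = (77.0×10³)(9.7⁴)/(8·83.0³·22) = 6.7738 N/mm
U = ½kδ² = 0.5 × 6.7738 × 43.7² = 6467.9 N·mm = 6.4679 J

6.47 J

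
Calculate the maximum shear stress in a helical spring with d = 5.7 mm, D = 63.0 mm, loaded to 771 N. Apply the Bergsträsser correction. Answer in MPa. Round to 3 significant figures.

Spring index C = D/d = 63.0/5.7 = 11.0526
K_B = (4C+2)/(4C−3) = 46.211/41.211 = 1.1213
τ₀ = 8FD/(πd³) = 8·771·63.0/(π·5.7³) = 388584/581.8 = 667.9 MPa
τ_max = K·τ₀ = 1.1213 × 667.9 = 748.93 MPa

749 MPa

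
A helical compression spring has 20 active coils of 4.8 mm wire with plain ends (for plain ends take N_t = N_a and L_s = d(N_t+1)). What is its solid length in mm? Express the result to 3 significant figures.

101 mm

plain ends: N_t = N_a = 20
L_s = d·(N_t+1) = 4.8 × 21 = 100.8 mm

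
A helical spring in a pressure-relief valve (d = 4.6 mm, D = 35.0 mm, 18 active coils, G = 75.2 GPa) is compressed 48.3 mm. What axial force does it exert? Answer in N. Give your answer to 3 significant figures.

k = Gd⁴/(8D³N_a) = (75.2×10³)(4.6⁴)/(8·35.0³·18) = 5.4536 N/mm
F = k·δ = 5.4536 × 48.3 = 263.41 N

263 N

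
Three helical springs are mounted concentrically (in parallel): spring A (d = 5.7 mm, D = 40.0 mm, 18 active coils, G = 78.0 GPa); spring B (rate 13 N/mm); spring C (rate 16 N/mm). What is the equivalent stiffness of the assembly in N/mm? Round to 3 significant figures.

k_A = Gd⁴/(8D³N_a) = (78.0×10³)(5.7⁴)/(8·40.0³·18) = 8.9341 N/mm
Parallel: k_eq = 8.9341 + 13 + 16 = 37.934 N/mm

37.9 N/mm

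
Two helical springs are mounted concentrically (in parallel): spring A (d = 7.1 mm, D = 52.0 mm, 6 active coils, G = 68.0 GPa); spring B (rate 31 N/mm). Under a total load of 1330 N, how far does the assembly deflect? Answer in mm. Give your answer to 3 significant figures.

23.5 mm

k_A = Gd⁴/(8D³N_a) = (68.0×10³)(7.1⁴)/(8·52.0³·6) = 25.603 N/mm
Parallel: k_eq = 25.603 + 31 = 56.603 N/mm
δ = F/k_eq = 1330/56.603 = 23.497 mm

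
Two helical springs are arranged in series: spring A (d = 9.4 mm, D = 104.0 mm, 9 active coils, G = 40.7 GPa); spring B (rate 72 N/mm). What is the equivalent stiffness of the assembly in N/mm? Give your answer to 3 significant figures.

k_A = Gd⁴/(8D³N_a) = (40.7×10³)(9.4⁴)/(8·104.0³·9) = 3.9235 N/mm
Series: 1/k_eq = 1/3.9235 + 1/72 = 0.26876; k_eq = 3.7207 N/mm

3.72 N/mm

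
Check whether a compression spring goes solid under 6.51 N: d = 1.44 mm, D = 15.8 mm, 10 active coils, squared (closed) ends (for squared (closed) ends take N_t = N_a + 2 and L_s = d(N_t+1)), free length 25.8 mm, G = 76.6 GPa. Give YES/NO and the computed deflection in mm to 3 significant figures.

k = Gd⁴/(8D³N_a) = (76.6×10³)(1.44⁴)/(8·15.8³·10) = 1.0438 N/mm
N_t = 12; L_s = 1.44·13 = 18.72 mm; δ_solid = L₀ − L_s = 25.8 − 18.72 = 7.08 mm
δ = F/k = 6.51/1.0438 = 6.2368 mm
δ < δ_solid → spring does not go solid

NO, δ = 6.24 mm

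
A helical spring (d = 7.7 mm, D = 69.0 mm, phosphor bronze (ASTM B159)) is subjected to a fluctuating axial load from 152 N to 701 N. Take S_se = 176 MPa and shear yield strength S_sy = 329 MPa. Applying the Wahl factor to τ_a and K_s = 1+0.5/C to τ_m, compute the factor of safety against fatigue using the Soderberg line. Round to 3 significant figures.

0.816

C = D/d = 69.0/7.7 = 8.9610; K_W = (4C−1)/(4C−4)+0.615/C = 1.1628; K_s = 1+0.5/C = 1.0558
F_a = (F_max−F_min)/2 = 274.5 N; F_m = (F_max+F_min)/2 = 426.5 N
τ_a = K_W·8F_aD/(πd³) = 1.1628 × 105.65 = 122.85 MPa
τ_m = K_s·8F_mD/(πd³) = 1.0558 × 164.15 = 173.31 MPa
Soderberg: 1/n_f = τ_a/S_se + τ_m/S_sy = 122.85/176 + 173.31/329 = 0.69802 + 0.52677 = 1.2248
n_f = 1/1.2248 = 0.8165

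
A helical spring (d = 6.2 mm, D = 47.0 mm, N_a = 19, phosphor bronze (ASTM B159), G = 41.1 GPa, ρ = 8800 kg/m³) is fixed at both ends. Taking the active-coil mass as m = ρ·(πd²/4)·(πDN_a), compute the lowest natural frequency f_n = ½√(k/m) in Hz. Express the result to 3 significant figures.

35.9 Hz

k = Gd⁴/(8D³N_a) = (41.1×10³)(6.2⁴)/(8·47.0³·19) = 3.8483 N/mm = 3848.3 N/m
Wire length L = πDN_a = π·47.0·19 = 2805.4 mm
m = ρ·(πd²/4)·L = 8800 × 30.191×10⁻⁶ m² × 2.8054 m = 0.74534 kg
f_n = ½√(k/m) = 0.5·√(3848.3/0.74534) = 0.5·√(5163.1) = 35.928 Hz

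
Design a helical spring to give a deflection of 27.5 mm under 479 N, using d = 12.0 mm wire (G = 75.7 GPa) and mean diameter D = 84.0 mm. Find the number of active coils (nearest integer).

Required rate k = F/δ = 479/27.5 = 17.418 N/mm
N_a = Gd⁴/(8D³k) = (75.7×10³ × 12.0⁴)/(8 × 84.0³ × 17.418)
    = 1.56972e+09 / 8.25906e+07 = 19.01 → 19 coils

19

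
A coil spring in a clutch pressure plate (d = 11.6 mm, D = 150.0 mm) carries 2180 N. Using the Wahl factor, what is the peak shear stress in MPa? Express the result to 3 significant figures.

Spring index C = D/d = 150.0/11.6 = 12.9310
K_W = (4C−1)/(4C−4) + 0.615/C = 50.724/47.724 + 0.0476 = 1.1104
τ₀ = 8FD/(πd³) = 8·2180·150.0/(π·11.6³) = 2.616e+06/4903.7 = 533.47 MPa
τ_max = K·τ₀ = 1.1104 × 533.47 = 592.38 MPa

592 MPa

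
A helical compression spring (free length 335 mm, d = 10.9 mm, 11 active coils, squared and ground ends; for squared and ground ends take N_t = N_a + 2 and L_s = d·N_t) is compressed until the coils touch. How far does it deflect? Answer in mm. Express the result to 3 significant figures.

N_t = 13; L_s = 10.9·13 = 141.7 mm
δ_solid = L₀ − L_s = 335 − 141.7 = 193.3 mm

193 mm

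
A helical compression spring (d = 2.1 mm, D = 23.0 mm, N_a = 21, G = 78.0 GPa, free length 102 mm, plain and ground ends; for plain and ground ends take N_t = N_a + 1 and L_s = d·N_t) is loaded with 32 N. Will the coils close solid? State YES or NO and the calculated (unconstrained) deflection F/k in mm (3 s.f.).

k = Gd⁴/(8D³N_a) = (78.0×10³)(2.1⁴)/(8·23.0³·21) = 0.74213 N/mm
N_t = 22; L_s = 2.1·22 = 46.2 mm; δ_solid = L₀ − L_s = 102 − 46.2 = 55.8 mm
δ = F/k = 32/0.74213 = 43.119 mm
δ < δ_solid → spring does not go solid

NO, δ = 43.1 mm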